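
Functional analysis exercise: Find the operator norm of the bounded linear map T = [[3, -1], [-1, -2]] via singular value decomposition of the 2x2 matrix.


A^T A = [[10, -1], [-1, 5]]
trace(A^T A) = 15, det(A^T A) = 49
discriminant = 15^2 - 4*49 = 29
Largest eigenvalue of A^T A = (trace + sqrt(disc))/2 = 10.1926
||T|| = sqrt(10.1926) = 3.1926

3.1926


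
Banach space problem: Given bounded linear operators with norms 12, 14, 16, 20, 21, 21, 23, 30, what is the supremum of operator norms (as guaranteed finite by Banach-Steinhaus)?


By the Uniform Boundedness Principle, the supremum of norms is finite.
sup_k ||T_k|| = max(12, 14, 16, 20, 21, 21, 23, 30) = 30

30


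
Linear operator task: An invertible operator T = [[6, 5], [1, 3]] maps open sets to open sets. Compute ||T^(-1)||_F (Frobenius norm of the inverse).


det(T) = 6*3 - 5*1 = 13
T^(-1) = (1/13) * [[3, -5], [-1, 6]] = [[0.2308, -0.3846], [-0.0769, 0.4615]]
||T^(-1)||_F^2 = 0.2308^2 + (-0.3846)^2 + (-0.0769)^2 + 0.4615^2 = 0.4201
||T^(-1)||_F = sqrt(0.4201) = 0.6482

0.6482


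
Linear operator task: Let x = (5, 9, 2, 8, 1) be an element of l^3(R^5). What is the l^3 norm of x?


The l^3 norm = (sum |x_i|^3)^(1/3)
Sum of 3th powers = 125 + 729 + 8 + 512 + 1 = 1375
||x||_3 = (1375)^(1/3) = 11.1199

11.1199


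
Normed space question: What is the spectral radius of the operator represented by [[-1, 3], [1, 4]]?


For a 2x2 matrix, eigenvalues satisfy lambda^2 - (trace)*lambda + det = 0
trace = -1 + 4 = 3
det = -1*4 - 3*1 = -7
discriminant = 3^2 - 4*(-7) = 37
spectral radius = max |eigenvalue| = 4.5414

4.5414


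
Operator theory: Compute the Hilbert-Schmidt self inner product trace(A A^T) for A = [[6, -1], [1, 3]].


trace(A * A^T) = sum of squares of all entries
= 6^2 + (-1)^2 + 1^2 + 3^2
= 36 + 1 + 1 + 9
= 47

47


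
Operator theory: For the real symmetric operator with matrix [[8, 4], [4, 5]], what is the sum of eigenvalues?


For a self-adjoint (symmetric) matrix, the eigenvalues are real.
The sum of eigenvalues equals the trace of the matrix.
trace = 8 + 5 = 13

13


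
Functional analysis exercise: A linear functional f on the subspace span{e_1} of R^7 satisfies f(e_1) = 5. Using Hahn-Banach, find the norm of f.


The norm of f is given by ||f|| = sup_{||x||=1} |f(x)|.
On span{e_1}, ||e_1|| = 1, so ||f|| = |f(e_1)| / ||e_1||
= |5| / 1 = 5.0000

5.0000


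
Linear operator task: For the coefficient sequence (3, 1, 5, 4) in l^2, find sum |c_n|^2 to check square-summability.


sum |c_n|^2 = 3^2 + 1^2 + 5^2 + 4^2
= 9 + 1 + 25 + 16
= 51

51


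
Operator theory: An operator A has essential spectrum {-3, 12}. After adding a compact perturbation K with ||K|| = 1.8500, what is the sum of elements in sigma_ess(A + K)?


By Weyl's theorem, the essential spectrum is invariant under compact perturbations.
sigma_ess(A + K) = sigma_ess(A) = {-3, 12}
Sum = -3 + 12 = 9

9


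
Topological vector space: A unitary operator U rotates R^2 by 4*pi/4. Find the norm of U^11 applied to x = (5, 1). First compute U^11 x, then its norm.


U is a rotation by theta = 4*pi/4
U^11 = rotation by 11*theta = 44*pi/4 = 4*pi/4 (mod 2*pi)
cos(4*pi/4) = -1.0000, sin(4*pi/4) = 0.0000
U^11 x = (-1.0000 * 5 - 0.0000 * 1, 0.0000 * 5 + -1.0000 * 1)
= (-5.0000, -1.0000)
||U^11 x|| = sqrt((-5.0000)^2 + (-1.0000)^2) = sqrt(26.0000) = 5.0990

5.0990


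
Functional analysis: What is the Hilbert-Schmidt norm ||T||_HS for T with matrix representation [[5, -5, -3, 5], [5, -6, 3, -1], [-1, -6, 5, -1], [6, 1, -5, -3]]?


The Hilbert-Schmidt norm is sqrt(sum of squares of all entries).
Sum of squares = 5^2 + (-5)^2 + (-3)^2 + 5^2 + 5^2 + (-6)^2 + 3^2 + (-1)^2 + (-1)^2 + (-6)^2 + 5^2 + (-1)^2 + 6^2 + 1^2 + (-5)^2 + (-3)^2
= 25 + 25 + 9 + 25 + 25 + 36 + 9 + 1 + 1 + 36 + 25 + 1 + 36 + 1 + 25 + 9 = 289
||T||_HS = sqrt(289) = 17.0000

17.0000


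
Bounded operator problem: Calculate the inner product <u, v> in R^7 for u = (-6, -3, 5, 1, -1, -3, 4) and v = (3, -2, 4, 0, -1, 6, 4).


Computing the standard inner product <u, v> = sum u_i * v_i
= -6*3 + -3*-2 + 5*4 + 1*0 + -1*-1 + -3*6 + 4*4
= -18 + 6 + 20 + 0 + 1 + -18 + 16
= 7

7


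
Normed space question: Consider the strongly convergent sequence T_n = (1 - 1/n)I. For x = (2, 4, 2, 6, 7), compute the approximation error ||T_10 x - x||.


T_10 x - x = (1 - 1/10)x - x = -x/10
||x|| = sqrt(109) = 10.4403
||T_10 x - x|| = ||x||/10 = 10.4403/10 = 1.0440

1.0440


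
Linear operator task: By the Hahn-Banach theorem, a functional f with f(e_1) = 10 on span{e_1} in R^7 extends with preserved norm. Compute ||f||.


The norm of f is given by ||f|| = sup_{||x||=1} |f(x)|.
On span{e_1}, ||e_1|| = 1, so ||f|| = |f(e_1)| / ||e_1||
= |10| / 1 = 10.0000

10.0000


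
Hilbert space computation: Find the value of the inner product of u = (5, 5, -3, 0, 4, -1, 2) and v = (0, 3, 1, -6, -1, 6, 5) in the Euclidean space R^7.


Computing the standard inner product <u, v> = sum u_i * v_i
= 5*0 + 5*3 + -3*1 + 0*-6 + 4*-1 + -1*6 + 2*5
= 0 + 15 + -3 + 0 + -4 + -6 + 10
= 12

12


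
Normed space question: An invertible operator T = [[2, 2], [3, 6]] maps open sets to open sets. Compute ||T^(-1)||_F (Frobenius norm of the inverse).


det(T) = 2*6 - 2*3 = 6
T^(-1) = (1/6) * [[6, -2], [-3, 2]] = [[1.0000, -0.3333], [-0.5000, 0.3333]]
||T^(-1)||_F^2 = 1.0000^2 + (-0.3333)^2 + (-0.5000)^2 + 0.3333^2 = 1.4722
||T^(-1)||_F = sqrt(1.4722) = 1.2134

1.2134


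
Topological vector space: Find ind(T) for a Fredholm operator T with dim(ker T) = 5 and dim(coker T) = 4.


The Fredholm index is defined as ind(T) = dim(ker T) - dim(coker T)
= 5 - 4
= 1

1


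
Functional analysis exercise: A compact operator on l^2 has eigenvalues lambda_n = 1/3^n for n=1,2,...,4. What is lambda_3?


The eigenvalue formula gives lambda_3 = 1/3^3
= 1/27
= 0.0370

0.0370


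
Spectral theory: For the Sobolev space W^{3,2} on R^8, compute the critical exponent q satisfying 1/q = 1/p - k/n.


Using the Sobolev embedding formula: 1/q = 1/p - k/n
1/q = 1/2 - 3/8 = 1/8
q = 1/(1/8) = 8

8.0000


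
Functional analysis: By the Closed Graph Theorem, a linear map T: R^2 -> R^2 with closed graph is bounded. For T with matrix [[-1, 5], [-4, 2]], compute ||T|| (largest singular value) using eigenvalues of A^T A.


A^T A = [[17, -13], [-13, 29]]
trace(A^T A) = 46, det(A^T A) = 324
discriminant = 46^2 - 4*324 = 820
Largest eigenvalue of A^T A = (trace + sqrt(disc))/2 = 37.3178
||T|| = sqrt(37.3178) = 6.1088

6.1088


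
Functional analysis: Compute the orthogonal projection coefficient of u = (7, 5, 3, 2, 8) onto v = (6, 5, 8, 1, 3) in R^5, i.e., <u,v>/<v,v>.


Computing <u,v> = 7*6 + 5*5 + 3*8 + 2*1 + 8*3 = 117
Computing <v,v> = 6^2 + 5^2 + 8^2 + 1^2 + 3^2 = 135
Projection coefficient = 117/135 = 0.8667

0.8667


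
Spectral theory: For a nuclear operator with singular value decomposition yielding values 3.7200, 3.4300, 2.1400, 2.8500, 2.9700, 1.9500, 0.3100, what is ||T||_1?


The nuclear norm is the sum of all singular values.
||T||_1 = 3.7200 + 3.4300 + 2.1400 + 2.8500 + 2.9700 + 1.9500 + 0.3100
= 17.3700

17.3700


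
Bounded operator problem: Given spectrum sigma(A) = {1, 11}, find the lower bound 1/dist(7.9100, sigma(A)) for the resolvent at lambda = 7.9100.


dist(7.9100, {1, 11}) = min(|7.9100 - 1|, |7.9100 - 11|)
= min(6.9100, 3.0900) = 3.0900
Resolvent bound = 1/3.0900 = 0.3236

0.3236


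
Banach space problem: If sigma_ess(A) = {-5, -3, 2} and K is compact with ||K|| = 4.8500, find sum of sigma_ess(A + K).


By Weyl's theorem, the essential spectrum is invariant under compact perturbations.
sigma_ess(A + K) = sigma_ess(A) = {-5, -3, 2}
Sum = -5 + -3 + 2 = -6

-6


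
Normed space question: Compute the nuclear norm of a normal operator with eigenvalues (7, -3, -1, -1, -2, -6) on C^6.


For a normal operator, singular values equal |eigenvalues|.
Trace norm = sum |lambda_i| = 7 + 3 + 1 + 1 + 2 + 6
= 20

20


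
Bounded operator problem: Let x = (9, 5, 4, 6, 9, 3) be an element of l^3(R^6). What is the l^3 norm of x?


The l^3 norm = (sum |x_i|^3)^(1/3)
Sum of 3th powers = 729 + 125 + 64 + 216 + 729 + 27 = 1890
||x||_3 = (1890)^(1/3) = 12.3639

12.3639


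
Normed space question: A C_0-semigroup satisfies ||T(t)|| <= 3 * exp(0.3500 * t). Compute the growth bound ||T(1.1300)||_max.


||T(1.1300)|| <= 3 * exp(0.3500 * 1.1300)
= 3 * exp(0.3955)
= 3 * 1.4851
= 4.4554

4.4554


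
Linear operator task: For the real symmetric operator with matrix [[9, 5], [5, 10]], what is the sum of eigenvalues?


For a self-adjoint (symmetric) matrix, the eigenvalues are real.
The sum of eigenvalues equals the trace of the matrix.
trace = 9 + 10 = 19

19


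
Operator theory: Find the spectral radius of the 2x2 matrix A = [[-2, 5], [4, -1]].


For a 2x2 matrix, eigenvalues satisfy lambda^2 - (trace)*lambda + det = 0
trace = -2 + -1 = -3
det = -2*-1 - 5*4 = -18
discriminant = (-3)^2 - 4*(-18) = 81
spectral radius = max |eigenvalue| = 6.0000

6.0000


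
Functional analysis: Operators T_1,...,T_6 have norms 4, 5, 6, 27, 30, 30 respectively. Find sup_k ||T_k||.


By the Uniform Boundedness Principle, the supremum of norms is finite.
sup_k ||T_k|| = max(4, 5, 6, 27, 30, 30) = 30

30


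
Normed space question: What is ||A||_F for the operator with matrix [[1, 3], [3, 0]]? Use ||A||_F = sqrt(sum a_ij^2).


||A||_F^2 = sum a_ij^2
= 1^2 + 3^2 + 3^2 + 0^2
= 1 + 9 + 9 + 0 = 19
||A||_F = sqrt(19) = 4.3589

4.3589


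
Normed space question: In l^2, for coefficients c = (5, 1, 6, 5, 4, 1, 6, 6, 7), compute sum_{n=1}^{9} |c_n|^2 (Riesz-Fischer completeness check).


sum |c_n|^2 = 5^2 + 1^2 + 6^2 + 5^2 + 4^2 + 1^2 + 6^2 + 6^2 + 7^2
= 25 + 1 + 36 + 25 + 16 + 1 + 36 + 36 + 49
= 225

225


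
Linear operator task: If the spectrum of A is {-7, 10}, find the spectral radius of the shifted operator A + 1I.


Spectrum of A + 1I = {-6, 11}
Spectral radius = max |lambda| over the shifted spectrum
= max(6, 11) = 11

11


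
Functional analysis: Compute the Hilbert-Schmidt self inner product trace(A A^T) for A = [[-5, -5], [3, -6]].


trace(A * A^T) = sum of squares of all entries
= (-5)^2 + (-5)^2 + 3^2 + (-6)^2
= 25 + 25 + 9 + 36
= 95

95


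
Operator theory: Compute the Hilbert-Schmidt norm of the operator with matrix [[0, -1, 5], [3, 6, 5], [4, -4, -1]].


The Hilbert-Schmidt norm is sqrt(sum of squares of all entries).
Sum of squares = 0^2 + (-1)^2 + 5^2 + 3^2 + 6^2 + 5^2 + 4^2 + (-4)^2 + (-1)^2
= 0 + 1 + 25 + 9 + 36 + 25 + 16 + 16 + 1 = 129
||T||_HS = sqrt(129) = 11.3578

11.3578


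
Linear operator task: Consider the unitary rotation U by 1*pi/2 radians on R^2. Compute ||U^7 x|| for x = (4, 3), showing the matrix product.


U is a rotation by theta = 1*pi/2
U^7 = rotation by 7*theta = 7*pi/2 = 3*pi/2 (mod 2*pi)
cos(3*pi/2) = 0.0000, sin(3*pi/2) = -1.0000
U^7 x = (0.0000 * 4 - -1.0000 * 3, -1.0000 * 4 + 0.0000 * 3)
= (3.0000, -4.0000)
||U^7 x|| = sqrt(3.0000^2 + (-4.0000)^2) = sqrt(25.0000) = 5.0000

5.0000


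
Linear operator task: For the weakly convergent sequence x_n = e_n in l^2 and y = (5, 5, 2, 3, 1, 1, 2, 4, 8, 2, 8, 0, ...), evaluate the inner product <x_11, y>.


x_11 = e_11 is the standard basis vector with 1 in position 11.
<x_11, y> = y_11 = 8
As n -> infinity, <x_n, y> -> 0, confirming weak convergence of (x_n) to 0.

8


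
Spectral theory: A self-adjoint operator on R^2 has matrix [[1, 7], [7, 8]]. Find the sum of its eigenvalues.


For a self-adjoint (symmetric) matrix, the eigenvalues are real.
The sum of eigenvalues equals the trace of the matrix.
trace = 1 + 8 = 9

9


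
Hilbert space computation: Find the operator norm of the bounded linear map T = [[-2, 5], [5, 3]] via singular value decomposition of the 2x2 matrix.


A^T A = [[29, 5], [5, 34]]
trace(A^T A) = 63, det(A^T A) = 961
discriminant = 63^2 - 4*961 = 125
Largest eigenvalue of A^T A = (trace + sqrt(disc))/2 = 37.0902
||T|| = sqrt(37.0902) = 6.0902

6.0902


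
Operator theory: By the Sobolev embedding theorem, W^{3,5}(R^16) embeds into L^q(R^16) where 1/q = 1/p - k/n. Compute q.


Using the Sobolev embedding formula: 1/q = 1/p - k/n
1/q = 1/5 - 3/16 = 1/80
q = 1/(1/80) = 80

80.0000


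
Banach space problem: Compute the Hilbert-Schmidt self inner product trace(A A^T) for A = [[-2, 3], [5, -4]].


trace(A * A^T) = sum of squares of all entries
= (-2)^2 + 3^2 + 5^2 + (-4)^2
= 4 + 9 + 25 + 16
= 54

54


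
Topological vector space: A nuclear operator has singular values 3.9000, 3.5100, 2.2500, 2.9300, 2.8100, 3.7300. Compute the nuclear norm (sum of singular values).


The nuclear norm is the sum of all singular values.
||T||_1 = 3.9000 + 3.5100 + 2.2500 + 2.9300 + 2.8100 + 3.7300
= 19.1300

19.1300


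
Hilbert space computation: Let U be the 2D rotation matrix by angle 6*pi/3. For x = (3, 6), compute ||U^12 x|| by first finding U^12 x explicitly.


U is a rotation by theta = 6*pi/3
U^12 = rotation by 12*theta = 72*pi/3 = 0*pi/3 (mod 2*pi)
cos(0*pi/3) = 1.0000, sin(0*pi/3) = 0.0000
U^12 x = (1.0000 * 3 - 0.0000 * 6, 0.0000 * 3 + 1.0000 * 6)
= (3.0000, 6.0000)
||U^12 x|| = sqrt(3.0000^2 + 6.0000^2) = sqrt(45.0000) = 6.7082

6.7082


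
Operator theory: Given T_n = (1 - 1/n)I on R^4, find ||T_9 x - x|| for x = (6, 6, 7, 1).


T_9 x - x = (1 - 1/9)x - x = -x/9
||x|| = sqrt(122) = 11.0454
||T_9 x - x|| = ||x||/9 = 11.0454/9 = 1.2273

1.2273


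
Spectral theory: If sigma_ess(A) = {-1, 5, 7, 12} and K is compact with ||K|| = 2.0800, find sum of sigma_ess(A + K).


By Weyl's theorem, the essential spectrum is invariant under compact perturbations.
sigma_ess(A + K) = sigma_ess(A) = {-1, 5, 7, 12}
Sum = -1 + 5 + 7 + 12 = 23

23


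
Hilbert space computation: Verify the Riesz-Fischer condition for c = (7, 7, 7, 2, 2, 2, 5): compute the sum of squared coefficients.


sum |c_n|^2 = 7^2 + 7^2 + 7^2 + 2^2 + 2^2 + 2^2 + 5^2
= 49 + 49 + 49 + 4 + 4 + 4 + 25
= 184

184


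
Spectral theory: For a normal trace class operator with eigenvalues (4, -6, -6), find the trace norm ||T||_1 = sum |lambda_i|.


For a normal operator, singular values equal |eigenvalues|.
Trace norm = sum |lambda_i| = 4 + 6 + 6
= 16

16


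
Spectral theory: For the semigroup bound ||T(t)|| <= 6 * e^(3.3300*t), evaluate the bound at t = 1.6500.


||T(1.6500)|| <= 6 * exp(3.3300 * 1.6500)
= 6 * exp(5.4945)
= 6 * 243.3498
= 1460.0989

1460.0989


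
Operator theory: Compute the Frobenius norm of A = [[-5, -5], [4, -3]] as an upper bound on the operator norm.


||A||_F^2 = sum a_ij^2
= (-5)^2 + (-5)^2 + 4^2 + (-3)^2
= 25 + 25 + 16 + 9 = 75
||A||_F = sqrt(75) = 8.6603

8.6603


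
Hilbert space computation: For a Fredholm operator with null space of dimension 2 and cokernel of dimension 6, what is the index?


The Fredholm index is defined as ind(T) = dim(ker T) - dim(coker T)
= 2 - 6
= -4

-4


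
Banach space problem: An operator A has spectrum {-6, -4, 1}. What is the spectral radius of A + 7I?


Spectrum of A + 7I = {1, 3, 8}
Spectral radius = max |lambda| over the shifted spectrum
= max(1, 3, 8) = 8

8


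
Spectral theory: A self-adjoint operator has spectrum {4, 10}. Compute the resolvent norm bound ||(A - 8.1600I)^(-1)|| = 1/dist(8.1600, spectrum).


dist(8.1600, {4, 10}) = min(|8.1600 - 4|, |8.1600 - 10|)
= min(4.1600, 1.8400) = 1.8400
Resolvent bound = 1/1.8400 = 0.5435

0.5435


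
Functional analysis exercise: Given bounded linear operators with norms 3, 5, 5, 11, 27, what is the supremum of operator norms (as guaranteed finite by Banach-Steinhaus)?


By the Uniform Boundedness Principle, the supremum of norms is finite.
sup_k ||T_k|| = max(3, 5, 5, 11, 27) = 27

27


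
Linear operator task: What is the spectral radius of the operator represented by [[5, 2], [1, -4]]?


For a 2x2 matrix, eigenvalues satisfy lambda^2 - (trace)*lambda + det = 0
trace = 5 + -4 = 1
det = 5*-4 - 2*1 = -22
discriminant = 1^2 - 4*(-22) = 89
spectral radius = max |eigenvalue| = 5.2170

5.2170


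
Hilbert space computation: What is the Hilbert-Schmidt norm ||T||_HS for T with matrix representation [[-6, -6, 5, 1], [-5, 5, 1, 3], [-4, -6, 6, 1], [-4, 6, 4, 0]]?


The Hilbert-Schmidt norm is sqrt(sum of squares of all entries).
Sum of squares = (-6)^2 + (-6)^2 + 5^2 + 1^2 + (-5)^2 + 5^2 + 1^2 + 3^2 + (-4)^2 + (-6)^2 + 6^2 + 1^2 + (-4)^2 + 6^2 + 4^2 + 0^2
= 36 + 36 + 25 + 1 + 25 + 25 + 1 + 9 + 16 + 36 + 36 + 1 + 16 + 36 + 16 + 0 = 315
||T||_HS = sqrt(315) = 17.7482

17.7482


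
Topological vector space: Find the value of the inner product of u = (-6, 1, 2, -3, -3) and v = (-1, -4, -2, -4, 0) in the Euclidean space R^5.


Computing the standard inner product <u, v> = sum u_i * v_i
= -6*-1 + 1*-4 + 2*-2 + -3*-4 + -3*0
= 6 + -4 + -4 + 12 + 0
= 10

10


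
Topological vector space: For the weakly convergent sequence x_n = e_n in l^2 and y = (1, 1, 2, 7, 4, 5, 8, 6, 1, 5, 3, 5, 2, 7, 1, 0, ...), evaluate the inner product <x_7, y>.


x_7 = e_7 is the standard basis vector with 1 in position 7.
<x_7, y> = y_7 = 8
As n -> infinity, <x_n, y> -> 0, confirming weak convergence of (x_n) to 0.

8


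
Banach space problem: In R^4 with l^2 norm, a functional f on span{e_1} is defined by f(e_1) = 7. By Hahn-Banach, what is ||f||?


The norm of f is given by ||f|| = sup_{||x||=1} |f(x)|.
On span{e_1}, ||e_1|| = 1, so ||f|| = |f(e_1)| / ||e_1||
= |7| / 1 = 7.0000

7.0000


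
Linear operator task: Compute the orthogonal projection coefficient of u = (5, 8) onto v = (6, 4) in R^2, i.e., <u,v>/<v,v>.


Computing <u,v> = 5*6 + 8*4 = 62
Computing <v,v> = 6^2 + 4^2 = 52
Projection coefficient = 62/52 = 1.1923

1.1923


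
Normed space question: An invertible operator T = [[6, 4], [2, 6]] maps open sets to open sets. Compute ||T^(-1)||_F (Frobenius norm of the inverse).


det(T) = 6*6 - 4*2 = 28
T^(-1) = (1/28) * [[6, -4], [-2, 6]] = [[0.2143, -0.1429], [-0.0714, 0.2143]]
||T^(-1)||_F^2 = 0.2143^2 + (-0.1429)^2 + (-0.0714)^2 + 0.2143^2 = 0.1173
||T^(-1)||_F = sqrt(0.1173) = 0.3426

0.3426


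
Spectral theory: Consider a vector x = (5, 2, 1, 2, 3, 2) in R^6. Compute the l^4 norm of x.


The l^4 norm = (sum |x_i|^4)^(1/4)
Sum of 4th powers = 625 + 16 + 1 + 16 + 81 + 16 = 755
||x||_4 = (755)^(1/4) = 5.2419

5.2419


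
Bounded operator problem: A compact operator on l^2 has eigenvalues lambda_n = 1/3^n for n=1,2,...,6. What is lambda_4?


The eigenvalue formula gives lambda_4 = 1/3^4
= 1/81
= 0.0123

0.0123


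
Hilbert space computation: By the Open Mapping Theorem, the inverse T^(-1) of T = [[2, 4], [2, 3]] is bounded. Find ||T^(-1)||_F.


det(T) = 2*3 - 4*2 = -2
T^(-1) = (1/-2) * [[3, -4], [-2, 2]] = [[-1.5000, 2.0000], [1.0000, -1.0000]]
||T^(-1)||_F^2 = (-1.5000)^2 + 2.0000^2 + 1.0000^2 + (-1.0000)^2 = 8.2500
||T^(-1)||_F = sqrt(8.2500) = 2.8723

2.8723


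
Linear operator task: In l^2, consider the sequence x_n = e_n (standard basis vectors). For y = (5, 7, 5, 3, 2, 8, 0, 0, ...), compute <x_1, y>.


x_1 = e_1 is the standard basis vector with 1 in position 1.
<x_1, y> = y_1 = 5
As n -> infinity, <x_n, y> -> 0, confirming weak convergence of (x_n) to 0.

5


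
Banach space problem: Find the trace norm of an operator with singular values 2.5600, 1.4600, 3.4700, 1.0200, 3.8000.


The nuclear norm is the sum of all singular values.
||T||_1 = 2.5600 + 1.4600 + 3.4700 + 1.0200 + 3.8000
= 12.3100

12.3100


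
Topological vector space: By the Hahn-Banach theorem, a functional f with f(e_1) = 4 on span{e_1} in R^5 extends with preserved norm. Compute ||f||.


The norm of f is given by ||f|| = sup_{||x||=1} |f(x)|.
On span{e_1}, ||e_1|| = 1, so ||f|| = |f(e_1)| / ||e_1||
= |4| / 1 = 4.0000

4.0000


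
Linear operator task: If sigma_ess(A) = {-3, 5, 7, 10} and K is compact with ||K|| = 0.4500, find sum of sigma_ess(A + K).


By Weyl's theorem, the essential spectrum is invariant under compact perturbations.
sigma_ess(A + K) = sigma_ess(A) = {-3, 5, 7, 10}
Sum = -3 + 5 + 7 + 10 = 19

19


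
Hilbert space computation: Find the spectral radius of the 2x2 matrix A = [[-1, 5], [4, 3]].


For a 2x2 matrix, eigenvalues satisfy lambda^2 - (trace)*lambda + det = 0
trace = -1 + 3 = 2
det = -1*3 - 5*4 = -23
discriminant = 2^2 - 4*(-23) = 96
spectral radius = max |eigenvalue| = 5.8990

5.8990


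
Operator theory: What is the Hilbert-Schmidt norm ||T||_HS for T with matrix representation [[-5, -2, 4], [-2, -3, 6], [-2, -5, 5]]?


The Hilbert-Schmidt norm is sqrt(sum of squares of all entries).
Sum of squares = (-5)^2 + (-2)^2 + 4^2 + (-2)^2 + (-3)^2 + 6^2 + (-2)^2 + (-5)^2 + 5^2
= 25 + 4 + 16 + 4 + 9 + 36 + 4 + 25 + 25 = 148
||T||_HS = sqrt(148) = 12.1655

12.1655


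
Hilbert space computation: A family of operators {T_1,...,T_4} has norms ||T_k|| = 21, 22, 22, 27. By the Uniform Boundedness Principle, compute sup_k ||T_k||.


By the Uniform Boundedness Principle, the supremum of norms is finite.
sup_k ||T_k|| = max(21, 22, 22, 27) = 27

27


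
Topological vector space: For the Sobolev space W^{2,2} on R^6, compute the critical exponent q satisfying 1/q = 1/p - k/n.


Using the Sobolev embedding formula: 1/q = 1/p - k/n
1/q = 1/2 - 2/6 = 1/6
q = 1/(1/6) = 6

6.0000


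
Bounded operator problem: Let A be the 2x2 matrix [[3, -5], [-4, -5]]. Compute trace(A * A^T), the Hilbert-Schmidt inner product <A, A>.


trace(A * A^T) = sum of squares of all entries
= 3^2 + (-5)^2 + (-4)^2 + (-5)^2
= 9 + 25 + 16 + 25
= 75

75


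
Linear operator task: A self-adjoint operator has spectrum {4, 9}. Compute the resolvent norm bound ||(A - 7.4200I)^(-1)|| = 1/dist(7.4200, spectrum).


dist(7.4200, {4, 9}) = min(|7.4200 - 4|, |7.4200 - 9|)
= min(3.4200, 1.5800) = 1.5800
Resolvent bound = 1/1.5800 = 0.6329

0.6329


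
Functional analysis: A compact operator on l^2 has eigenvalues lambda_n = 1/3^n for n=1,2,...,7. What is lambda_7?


The eigenvalue formula gives lambda_7 = 1/3^7
= 1/2187
= 4.5725e-04

4.5725e-04


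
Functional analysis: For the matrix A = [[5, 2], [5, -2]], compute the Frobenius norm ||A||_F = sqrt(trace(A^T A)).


||A||_F^2 = sum a_ij^2
= 5^2 + 2^2 + 5^2 + (-2)^2
= 25 + 4 + 25 + 4 = 58
||A||_F = sqrt(58) = 7.6158

7.6158


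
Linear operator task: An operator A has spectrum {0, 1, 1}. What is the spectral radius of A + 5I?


Spectrum of A + 5I = {5, 6, 6}
Spectral radius = max |lambda| over the shifted spectrum
= max(5, 6, 6) = 6

6


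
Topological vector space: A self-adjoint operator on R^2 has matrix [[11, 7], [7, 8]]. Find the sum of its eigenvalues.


For a self-adjoint (symmetric) matrix, the eigenvalues are real.
The sum of eigenvalues equals the trace of the matrix.
trace = 11 + 8 = 19

19


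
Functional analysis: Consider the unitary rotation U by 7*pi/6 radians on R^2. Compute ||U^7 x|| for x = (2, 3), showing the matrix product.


U is a rotation by theta = 7*pi/6
U^7 = rotation by 7*theta = 49*pi/6 = 1*pi/6 (mod 2*pi)
cos(1*pi/6) = 0.8660, sin(1*pi/6) = 0.5000
U^7 x = (0.8660 * 2 - 0.5000 * 3, 0.5000 * 2 + 0.8660 * 3)
= (0.2321, 3.5981)
||U^7 x|| = sqrt(0.2321^2 + 3.5981^2) = sqrt(13.0000) = 3.6056

3.6056


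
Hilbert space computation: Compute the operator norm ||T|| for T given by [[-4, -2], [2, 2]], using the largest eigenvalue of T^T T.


A^T A = [[20, 12], [12, 8]]
trace(A^T A) = 28, det(A^T A) = 16
discriminant = 28^2 - 4*16 = 720
Largest eigenvalue of A^T A = (trace + sqrt(disc))/2 = 27.4164
||T|| = sqrt(27.4164) = 5.2361

5.2361


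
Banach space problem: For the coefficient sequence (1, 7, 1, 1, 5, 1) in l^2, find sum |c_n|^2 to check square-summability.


sum |c_n|^2 = 1^2 + 7^2 + 1^2 + 1^2 + 5^2 + 1^2
= 1 + 49 + 1 + 1 + 25 + 1
= 78

78


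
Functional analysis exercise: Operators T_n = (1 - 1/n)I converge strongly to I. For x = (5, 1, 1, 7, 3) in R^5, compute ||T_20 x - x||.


T_20 x - x = (1 - 1/20)x - x = -x/20
||x|| = sqrt(85) = 9.2195
||T_20 x - x|| = ||x||/20 = 9.2195/20 = 0.4610

0.4610


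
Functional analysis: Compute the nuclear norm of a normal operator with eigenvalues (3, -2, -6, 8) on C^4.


For a normal operator, singular values equal |eigenvalues|.
Trace norm = sum |lambda_i| = 3 + 2 + 6 + 8
= 19

19


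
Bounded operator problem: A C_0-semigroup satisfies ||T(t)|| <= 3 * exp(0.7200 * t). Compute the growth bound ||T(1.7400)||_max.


||T(1.7400)|| <= 3 * exp(0.7200 * 1.7400)
= 3 * exp(1.2528)
= 3 * 3.5001
= 10.5004

10.5004


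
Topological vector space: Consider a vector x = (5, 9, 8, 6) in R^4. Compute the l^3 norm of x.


The l^3 norm = (sum |x_i|^3)^(1/3)
Sum of 3th powers = 125 + 729 + 512 + 216 = 1582
||x||_3 = (1582)^(1/3) = 11.6520

11.6520


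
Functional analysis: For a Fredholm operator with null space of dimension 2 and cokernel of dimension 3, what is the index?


The Fredholm index is defined as ind(T) = dim(ker T) - dim(coker T)
= 2 - 3
= -1

-1


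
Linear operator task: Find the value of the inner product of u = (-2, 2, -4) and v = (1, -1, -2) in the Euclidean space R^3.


Computing the standard inner product <u, v> = sum u_i * v_i
= -2*1 + 2*-1 + -4*-2
= -2 + -2 + 8
= 4

4


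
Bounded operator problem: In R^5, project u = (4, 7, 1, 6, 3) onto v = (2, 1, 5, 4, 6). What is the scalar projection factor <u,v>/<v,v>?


Computing <u,v> = 4*2 + 7*1 + 1*5 + 6*4 + 3*6 = 62
Computing <v,v> = 2^2 + 1^2 + 5^2 + 4^2 + 6^2 = 82
Projection coefficient = 62/82 = 0.7561

0.7561


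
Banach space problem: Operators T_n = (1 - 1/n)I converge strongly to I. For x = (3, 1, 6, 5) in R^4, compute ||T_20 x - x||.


T_20 x - x = (1 - 1/20)x - x = -x/20
||x|| = sqrt(71) = 8.4261
||T_20 x - x|| = ||x||/20 = 8.4261/20 = 0.4213

0.4213


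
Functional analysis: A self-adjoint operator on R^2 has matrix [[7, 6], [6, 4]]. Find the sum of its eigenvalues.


For a self-adjoint (symmetric) matrix, the eigenvalues are real.
The sum of eigenvalues equals the trace of the matrix.
trace = 7 + 4 = 11

11


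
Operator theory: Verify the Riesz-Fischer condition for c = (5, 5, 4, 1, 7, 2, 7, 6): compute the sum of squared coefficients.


sum |c_n|^2 = 5^2 + 5^2 + 4^2 + 1^2 + 7^2 + 2^2 + 7^2 + 6^2
= 25 + 25 + 16 + 1 + 49 + 4 + 49 + 36
= 205

205


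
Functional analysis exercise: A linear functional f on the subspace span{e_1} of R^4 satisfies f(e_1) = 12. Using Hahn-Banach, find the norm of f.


The norm of f is given by ||f|| = sup_{||x||=1} |f(x)|.
On span{e_1}, ||e_1|| = 1, so ||f|| = |f(e_1)| / ||e_1||
= |12| / 1 = 12.0000

12.0000


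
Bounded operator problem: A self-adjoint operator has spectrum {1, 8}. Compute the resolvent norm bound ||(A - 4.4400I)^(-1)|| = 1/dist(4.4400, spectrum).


dist(4.4400, {1, 8}) = min(|4.4400 - 1|, |4.4400 - 8|)
= min(3.4400, 3.5600) = 3.4400
Resolvent bound = 1/3.4400 = 0.2907

0.2907


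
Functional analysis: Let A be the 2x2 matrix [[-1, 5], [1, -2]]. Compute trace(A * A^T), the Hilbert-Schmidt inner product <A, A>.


trace(A * A^T) = sum of squares of all entries
= (-1)^2 + 5^2 + 1^2 + (-2)^2
= 1 + 25 + 1 + 4
= 31

31


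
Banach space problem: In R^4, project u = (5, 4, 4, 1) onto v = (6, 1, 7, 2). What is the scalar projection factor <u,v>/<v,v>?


Computing <u,v> = 5*6 + 4*1 + 4*7 + 1*2 = 64
Computing <v,v> = 6^2 + 1^2 + 7^2 + 2^2 = 90
Projection coefficient = 64/90 = 0.7111

0.7111


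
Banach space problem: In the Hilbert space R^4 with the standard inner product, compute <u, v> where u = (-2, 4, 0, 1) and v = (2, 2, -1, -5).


Computing the standard inner product <u, v> = sum u_i * v_i
= -2*2 + 4*2 + 0*-1 + 1*-5
= -4 + 8 + 0 + -5
= -1

-1


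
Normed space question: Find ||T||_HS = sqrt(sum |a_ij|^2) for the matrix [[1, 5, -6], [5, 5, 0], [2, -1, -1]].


The Hilbert-Schmidt norm is sqrt(sum of squares of all entries).
Sum of squares = 1^2 + 5^2 + (-6)^2 + 5^2 + 5^2 + 0^2 + 2^2 + (-1)^2 + (-1)^2
= 1 + 25 + 36 + 25 + 25 + 0 + 4 + 1 + 1 = 118
||T||_HS = sqrt(118) = 10.8628

10.8628


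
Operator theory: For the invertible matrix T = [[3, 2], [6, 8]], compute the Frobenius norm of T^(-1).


det(T) = 3*8 - 2*6 = 12
T^(-1) = (1/12) * [[8, -2], [-6, 3]] = [[0.6667, -0.1667], [-0.5000, 0.2500]]
||T^(-1)||_F^2 = 0.6667^2 + (-0.1667)^2 + (-0.5000)^2 + 0.2500^2 = 0.7847
||T^(-1)||_F = sqrt(0.7847) = 0.8858

0.8858


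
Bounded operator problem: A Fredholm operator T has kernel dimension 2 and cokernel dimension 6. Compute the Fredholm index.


The Fredholm index is defined as ind(T) = dim(ker T) - dim(coker T)
= 2 - 6
= -4

-4


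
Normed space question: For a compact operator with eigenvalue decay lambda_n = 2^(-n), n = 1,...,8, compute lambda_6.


The eigenvalue formula gives lambda_6 = 1/2^6
= 1/64
= 0.0156

0.0156


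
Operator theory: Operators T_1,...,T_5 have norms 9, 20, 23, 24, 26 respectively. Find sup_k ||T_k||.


By the Uniform Boundedness Principle, the supremum of norms is finite.
sup_k ||T_k|| = max(9, 20, 23, 24, 26) = 26

26


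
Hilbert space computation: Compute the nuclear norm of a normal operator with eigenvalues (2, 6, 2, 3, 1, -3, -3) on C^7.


For a normal operator, singular values equal |eigenvalues|.
Trace norm = sum |lambda_i| = 2 + 6 + 2 + 3 + 1 + 3 + 3
= 20

20


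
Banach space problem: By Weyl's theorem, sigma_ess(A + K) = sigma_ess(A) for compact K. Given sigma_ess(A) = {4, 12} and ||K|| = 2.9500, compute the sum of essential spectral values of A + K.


By Weyl's theorem, the essential spectrum is invariant under compact perturbations.
sigma_ess(A + K) = sigma_ess(A) = {4, 12}
Sum = 4 + 12 = 16

16


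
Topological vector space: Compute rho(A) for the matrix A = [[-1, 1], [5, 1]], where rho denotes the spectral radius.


For a 2x2 matrix, eigenvalues satisfy lambda^2 - (trace)*lambda + det = 0
trace = -1 + 1 = 0
det = -1*1 - 1*5 = -6
discriminant = 0^2 - 4*(-6) = 24
spectral radius = max |eigenvalue| = 2.4495

2.4495


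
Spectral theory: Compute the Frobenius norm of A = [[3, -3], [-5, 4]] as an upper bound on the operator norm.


||A||_F^2 = sum a_ij^2
= 3^2 + (-3)^2 + (-5)^2 + 4^2
= 9 + 9 + 25 + 16 = 59
||A||_F = sqrt(59) = 7.6811

7.6811


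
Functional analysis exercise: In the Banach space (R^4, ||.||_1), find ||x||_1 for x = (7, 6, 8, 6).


The l^1 norm equals the sum of absolute values of all components.
||x||_1 = 7 + 6 + 8 + 6
= 27

27.0000


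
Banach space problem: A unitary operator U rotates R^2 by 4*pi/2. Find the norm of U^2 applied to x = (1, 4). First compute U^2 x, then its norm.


U is a rotation by theta = 4*pi/2
U^2 = rotation by 2*theta = 8*pi/2 = 0*pi/2 (mod 2*pi)
cos(0*pi/2) = 1.0000, sin(0*pi/2) = 0.0000
U^2 x = (1.0000 * 1 - 0.0000 * 4, 0.0000 * 1 + 1.0000 * 4)
= (1.0000, 4.0000)
||U^2 x|| = sqrt(1.0000^2 + 4.0000^2) = sqrt(17.0000) = 4.1231

4.1231


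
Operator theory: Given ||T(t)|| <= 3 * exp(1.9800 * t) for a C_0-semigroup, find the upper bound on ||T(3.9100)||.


||T(3.9100)|| <= 3 * exp(1.9800 * 3.9100)
= 3 * exp(7.7418)
= 3 * 2302.6134
= 6907.8401

6907.8401


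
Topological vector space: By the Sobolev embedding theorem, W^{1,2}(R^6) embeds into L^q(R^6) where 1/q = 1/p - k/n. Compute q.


Using the Sobolev embedding formula: 1/q = 1/p - k/n
1/q = 1/2 - 1/6 = 1/3
q = 1/(1/3) = 3

3.0000


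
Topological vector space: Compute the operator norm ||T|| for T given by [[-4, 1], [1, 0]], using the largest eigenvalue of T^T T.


A^T A = [[17, -4], [-4, 1]]
trace(A^T A) = 18, det(A^T A) = 1
discriminant = 18^2 - 4*1 = 320
Largest eigenvalue of A^T A = (trace + sqrt(disc))/2 = 17.9443
||T|| = sqrt(17.9443) = 4.2361

4.2361


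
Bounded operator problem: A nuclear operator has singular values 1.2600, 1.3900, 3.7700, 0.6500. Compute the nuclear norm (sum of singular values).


The nuclear norm is the sum of all singular values.
||T||_1 = 1.2600 + 1.3900 + 3.7700 + 0.6500
= 7.0700

7.0700


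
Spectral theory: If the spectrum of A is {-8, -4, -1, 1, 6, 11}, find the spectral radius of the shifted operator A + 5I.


Spectrum of A + 5I = {-3, 1, 4, 6, 11, 16}
Spectral radius = max |lambda| over the shifted spectrum
= max(3, 1, 4, 6, 11, 16) = 16

16


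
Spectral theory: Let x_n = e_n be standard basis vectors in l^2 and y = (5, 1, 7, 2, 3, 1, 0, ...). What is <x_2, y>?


x_2 = e_2 is the standard basis vector with 1 in position 2.
<x_2, y> = y_2 = 1
As n -> infinity, <x_n, y> -> 0, confirming weak convergence of (x_n) to 0.

1


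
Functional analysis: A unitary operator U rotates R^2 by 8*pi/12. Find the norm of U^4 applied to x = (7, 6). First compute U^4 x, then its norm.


U is a rotation by theta = 8*pi/12
U^4 = rotation by 4*theta = 32*pi/12 = 8*pi/12 (mod 2*pi)
cos(8*pi/12) = -0.5000, sin(8*pi/12) = 0.8660
U^4 x = (-0.5000 * 7 - 0.8660 * 6, 0.8660 * 7 + -0.5000 * 6)
= (-8.6962, 3.0622)
||U^4 x|| = sqrt((-8.6962)^2 + 3.0622^2) = sqrt(85.0000) = 9.2195

9.2195


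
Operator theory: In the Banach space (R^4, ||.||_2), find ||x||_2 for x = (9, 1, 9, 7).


The l^2 norm = (sum |x_i|^2)^(1/2)
Sum of 2th powers = 81 + 1 + 81 + 49 = 212
||x||_2 = (212)^(1/2) = 14.5602

14.5602


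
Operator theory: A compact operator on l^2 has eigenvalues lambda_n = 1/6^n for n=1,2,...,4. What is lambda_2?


The eigenvalue formula gives lambda_2 = 1/6^2
= 1/36
= 0.0278

0.0278


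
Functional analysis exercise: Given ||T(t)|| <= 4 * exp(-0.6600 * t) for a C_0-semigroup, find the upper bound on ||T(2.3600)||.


||T(2.3600)|| <= 4 * exp(-0.6600 * 2.3600)
= 4 * exp(-1.5576)
= 4 * 0.2106
= 0.8426

0.8426


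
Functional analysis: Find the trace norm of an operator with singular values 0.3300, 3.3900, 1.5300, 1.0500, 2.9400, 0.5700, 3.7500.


The nuclear norm is the sum of all singular values.
||T||_1 = 0.3300 + 3.3900 + 1.5300 + 1.0500 + 2.9400 + 0.5700 + 3.7500
= 13.5600

13.5600


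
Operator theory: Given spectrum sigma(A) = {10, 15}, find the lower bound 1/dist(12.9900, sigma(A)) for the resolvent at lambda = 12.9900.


dist(12.9900, {10, 15}) = min(|12.9900 - 10|, |12.9900 - 15|)
= min(2.9900, 2.0100) = 2.0100
Resolvent bound = 1/2.0100 = 0.4975

0.4975


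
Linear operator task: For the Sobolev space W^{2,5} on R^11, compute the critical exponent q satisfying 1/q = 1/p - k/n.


Using the Sobolev embedding formula: 1/q = 1/p - k/n
1/q = 1/5 - 2/11 = 1/55
q = 1/(1/55) = 55

55.0000


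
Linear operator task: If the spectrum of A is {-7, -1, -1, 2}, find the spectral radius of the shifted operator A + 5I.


Spectrum of A + 5I = {-2, 4, 4, 7}
Spectral radius = max |lambda| over the shifted spectrum
= max(2, 4, 4, 7) = 7

7


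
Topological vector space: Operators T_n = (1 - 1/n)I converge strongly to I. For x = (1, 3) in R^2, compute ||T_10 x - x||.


T_10 x - x = (1 - 1/10)x - x = -x/10
||x|| = sqrt(10) = 3.1623
||T_10 x - x|| = ||x||/10 = 3.1623/10 = 0.3162

0.3162


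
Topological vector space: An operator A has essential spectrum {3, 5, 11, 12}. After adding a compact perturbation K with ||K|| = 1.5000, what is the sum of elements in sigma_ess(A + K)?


By Weyl's theorem, the essential spectrum is invariant under compact perturbations.
sigma_ess(A + K) = sigma_ess(A) = {3, 5, 11, 12}
Sum = 3 + 5 + 11 + 12 = 31

31


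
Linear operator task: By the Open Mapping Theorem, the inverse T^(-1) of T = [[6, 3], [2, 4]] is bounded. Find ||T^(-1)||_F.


det(T) = 6*4 - 3*2 = 18
T^(-1) = (1/18) * [[4, -3], [-2, 6]] = [[0.2222, -0.1667], [-0.1111, 0.3333]]
||T^(-1)||_F^2 = 0.2222^2 + (-0.1667)^2 + (-0.1111)^2 + 0.3333^2 = 0.2006
||T^(-1)||_F = sqrt(0.2006) = 0.4479

0.4479


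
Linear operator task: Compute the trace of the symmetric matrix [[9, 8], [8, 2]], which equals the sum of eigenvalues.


For a self-adjoint (symmetric) matrix, the eigenvalues are real.
The sum of eigenvalues equals the trace of the matrix.
trace = 9 + 2 = 11

11


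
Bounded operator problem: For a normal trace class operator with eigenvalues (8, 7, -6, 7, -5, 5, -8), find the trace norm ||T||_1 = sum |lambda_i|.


For a normal operator, singular values equal |eigenvalues|.
Trace norm = sum |lambda_i| = 8 + 7 + 6 + 7 + 5 + 5 + 8
= 46

46


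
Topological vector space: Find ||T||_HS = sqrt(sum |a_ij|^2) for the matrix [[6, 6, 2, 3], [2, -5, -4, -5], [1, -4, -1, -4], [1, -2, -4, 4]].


The Hilbert-Schmidt norm is sqrt(sum of squares of all entries).
Sum of squares = 6^2 + 6^2 + 2^2 + 3^2 + 2^2 + (-5)^2 + (-4)^2 + (-5)^2 + 1^2 + (-4)^2 + (-1)^2 + (-4)^2 + 1^2 + (-2)^2 + (-4)^2 + 4^2
= 36 + 36 + 4 + 9 + 4 + 25 + 16 + 25 + 1 + 16 + 1 + 16 + 1 + 4 + 16 + 16 = 226
||T||_HS = sqrt(226) = 15.0333

15.0333


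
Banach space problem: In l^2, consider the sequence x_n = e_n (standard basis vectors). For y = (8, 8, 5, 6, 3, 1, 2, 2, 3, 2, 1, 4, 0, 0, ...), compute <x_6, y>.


x_6 = e_6 is the standard basis vector with 1 in position 6.
<x_6, y> = y_6 = 1
As n -> infinity, <x_n, y> -> 0, confirming weak convergence of (x_n) to 0.

1


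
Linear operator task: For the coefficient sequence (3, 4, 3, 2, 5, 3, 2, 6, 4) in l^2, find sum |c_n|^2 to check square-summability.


sum |c_n|^2 = 3^2 + 4^2 + 3^2 + 2^2 + 5^2 + 3^2 + 2^2 + 6^2 + 4^2
= 9 + 16 + 9 + 4 + 25 + 9 + 4 + 36 + 16
= 128

128


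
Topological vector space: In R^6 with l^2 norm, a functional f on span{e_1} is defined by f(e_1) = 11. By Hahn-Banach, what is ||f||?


The norm of f is given by ||f|| = sup_{||x||=1} |f(x)|.
On span{e_1}, ||e_1|| = 1, so ||f|| = |f(e_1)| / ||e_1||
= |11| / 1 = 11.0000

11.0000


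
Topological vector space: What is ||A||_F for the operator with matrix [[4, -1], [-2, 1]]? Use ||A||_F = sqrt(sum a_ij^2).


||A||_F^2 = sum a_ij^2
= 4^2 + (-1)^2 + (-2)^2 + 1^2
= 16 + 1 + 4 + 1 = 22
||A||_F = sqrt(22) = 4.6904

4.6904


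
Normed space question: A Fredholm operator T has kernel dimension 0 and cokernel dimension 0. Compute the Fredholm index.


The Fredholm index is defined as ind(T) = dim(ker T) - dim(coker T)
= 0 - 0
= 0

0


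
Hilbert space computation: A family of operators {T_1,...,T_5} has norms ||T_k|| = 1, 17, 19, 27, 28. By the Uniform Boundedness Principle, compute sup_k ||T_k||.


By the Uniform Boundedness Principle, the supremum of norms is finite.
sup_k ||T_k|| = max(1, 17, 19, 27, 28) = 28

28


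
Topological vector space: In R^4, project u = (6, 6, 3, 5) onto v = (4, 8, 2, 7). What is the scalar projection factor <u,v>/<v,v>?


Computing <u,v> = 6*4 + 6*8 + 3*2 + 5*7 = 113
Computing <v,v> = 4^2 + 8^2 + 2^2 + 7^2 = 133
Projection coefficient = 113/133 = 0.8496

0.8496


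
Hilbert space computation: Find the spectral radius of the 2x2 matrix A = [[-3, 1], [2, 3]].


For a 2x2 matrix, eigenvalues satisfy lambda^2 - (trace)*lambda + det = 0
trace = -3 + 3 = 0
det = -3*3 - 1*2 = -11
discriminant = 0^2 - 4*(-11) = 44
spectral radius = max |eigenvalue| = 3.3166

3.3166


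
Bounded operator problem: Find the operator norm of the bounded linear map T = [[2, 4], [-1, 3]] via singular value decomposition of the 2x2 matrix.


A^T A = [[5, 5], [5, 25]]
trace(A^T A) = 30, det(A^T A) = 100
discriminant = 30^2 - 4*100 = 500
Largest eigenvalue of A^T A = (trace + sqrt(disc))/2 = 26.1803
||T|| = sqrt(26.1803) = 5.1167

5.1167


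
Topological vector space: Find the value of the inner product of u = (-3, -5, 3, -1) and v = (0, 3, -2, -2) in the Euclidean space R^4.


Computing the standard inner product <u, v> = sum u_i * v_i
= -3*0 + -5*3 + 3*-2 + -1*-2
= 0 + -15 + -6 + 2
= -19

-19


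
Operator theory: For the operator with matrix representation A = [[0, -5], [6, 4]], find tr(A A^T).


trace(A * A^T) = sum of squares of all entries
= 0^2 + (-5)^2 + 6^2 + 4^2
= 0 + 25 + 36 + 16
= 77

77


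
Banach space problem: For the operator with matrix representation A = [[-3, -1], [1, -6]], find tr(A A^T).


trace(A * A^T) = sum of squares of all entries
= (-3)^2 + (-1)^2 + 1^2 + (-6)^2
= 9 + 1 + 1 + 36
= 47

47
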